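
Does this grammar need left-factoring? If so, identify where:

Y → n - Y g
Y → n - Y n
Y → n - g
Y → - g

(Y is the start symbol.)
Yes, Y has productions with common prefix 'n -'

Left-factoring is needed when two productions for the same non-terminal
share a common prefix on the right-hand side.

Productions for Y:
  Y → n - Y g
  Y → n - Y n
  Y → n - g
  Y → - g

Found common prefix 'n -' in productions for Y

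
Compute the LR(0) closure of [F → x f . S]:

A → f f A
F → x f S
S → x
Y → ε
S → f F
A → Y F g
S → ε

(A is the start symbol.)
To compute CLOSURE, for each item [A → α.Bβ] where B is a non-terminal, add [B → .γ] for all productions B → γ; repeat for the newly added items until nothing changes.

Start with: [F → x f . S]
  [F → x f . S] has the dot before S: add [S → . x], [S → . f F], [S → .]
No further items can be added.

CLOSURE = { [F → x f . S], [S → . f F], [S → . x], [S → .] }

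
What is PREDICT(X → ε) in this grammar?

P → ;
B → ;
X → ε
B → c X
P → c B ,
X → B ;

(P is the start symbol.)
PREDICT(X → ε) = (FIRST(RHS) \ {ε}) ∪ (FOLLOW(X) if ε ∈ FIRST(RHS), i.e. RHS ⇒* ε)
The right-hand side is ε (FIRST(ε) = { ε }), so the predict set is FOLLOW(X) = { ',', ';' }
PREDICT(X → ε) = { ',', ';' }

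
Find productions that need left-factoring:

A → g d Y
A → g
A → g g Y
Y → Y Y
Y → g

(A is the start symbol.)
Left-factoring is needed when two productions for the same non-terminal
share a common prefix on the right-hand side.

Productions for A:
  A → g d Y
  A → g
  A → g g Y
Productions for Y:
  Y → Y Y
  Y → g

Found common prefix 'g' in productions for A

Answer: Yes, A has productions with common prefix 'g'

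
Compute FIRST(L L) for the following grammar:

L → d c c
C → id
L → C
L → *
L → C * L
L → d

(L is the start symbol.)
{ '*', 'd', 'id' }

FIRST sets of the non-terminals involved (from the grammar, by fixed-point iteration):
  FIRST(L) = { '*', 'd', 'id' }

To compute FIRST(L L), process the symbols left to right:
Symbol L is a non-terminal. Add FIRST(L) \ {ε} = { '*', 'd', 'id' }
L is not nullable (ε ∉ FIRST(L)), so stop here.
FIRST(L L) = { '*', 'd', 'id' }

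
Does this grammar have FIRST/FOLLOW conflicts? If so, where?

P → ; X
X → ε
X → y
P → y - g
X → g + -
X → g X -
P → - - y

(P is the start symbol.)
Nullable non-terminals: X.

X: nullable alternative(s) X → ε; FOLLOW(X) = { $, '-' }
  X → ε: FIRST \ {ε} = { } — this is the only nullable alternative, skip
  X → y: FIRST \ {ε} = { 'y' } — disjoint from FOLLOW(X)
  X → g + -: FIRST \ {ε} = { 'g' } — disjoint from FOLLOW(X)
  X → g X -: FIRST \ {ε} = { 'g' } — disjoint from FOLLOW(X)

P has no nullable alternative, so no FIRST/FOLLOW check is needed there.

No FIRST/FOLLOW conflicts found.

Answer: No FIRST/FOLLOW conflicts.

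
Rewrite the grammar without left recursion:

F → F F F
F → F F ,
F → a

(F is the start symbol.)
F → a F'
F' → F F F'
F' → F , F'
F' → ε

F is directly left-recursive. The standard transformation for
  A → A α₁ | ... | A α_m | β₁ | ... | β_n
is
  A  → β₁ A' | ... | β_n A'
  A' → α₁ A' | ... | α_m A' | ε

F → a becomes F → a F'
F → F F F becomes F' → F F F'
F → F F , becomes F' → F , F'
Add F' → ε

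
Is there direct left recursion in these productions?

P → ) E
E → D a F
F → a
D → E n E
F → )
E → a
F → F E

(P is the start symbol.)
Direct left recursion occurs when N → N α for some non-terminal N (the right-hand side begins with the left-hand side itself).

P → ) E: starts with ')'
E → D a F: starts with D
F → a: starts with a
D → E n E: starts with E
F → ): starts with ')'
E → a: starts with a
F → F E: LEFT RECURSIVE (starts with F)

The grammar has direct left recursion on: F.

Answer: Yes, F is left-recursive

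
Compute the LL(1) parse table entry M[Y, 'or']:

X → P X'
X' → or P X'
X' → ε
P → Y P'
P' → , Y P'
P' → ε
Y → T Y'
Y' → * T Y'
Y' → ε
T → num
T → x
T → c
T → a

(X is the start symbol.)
To find M[Y, 'or'], we find productions for Y where 'or' is in the predict set (PREDICT(N → α) = (FIRST(α) \ {ε}) ∪ (FOLLOW(N) if α ⇒* ε)).

Relevant sets:
  FIRST(T) = { 'a', 'c', 'num', 'x' }

Y → T Y': PREDICT = { 'a', 'c', 'num', 'x' }

M[Y, 'or'] is empty (no production applies)

Answer: Empty (error entry)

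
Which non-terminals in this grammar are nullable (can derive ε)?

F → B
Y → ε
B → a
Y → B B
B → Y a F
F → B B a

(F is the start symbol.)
A non-terminal is nullable if it can derive ε (the empty string): either it has an ε-production, or it has a production whose right-hand side consists entirely of nullable non-terminals.

ε-productions: Y → ε
So Y is immediately nullable.
No further non-terminal can be added: every production for the remaining non-terminals contains a terminal or a non-nullable non-terminal.
Nullable = { 'Y' }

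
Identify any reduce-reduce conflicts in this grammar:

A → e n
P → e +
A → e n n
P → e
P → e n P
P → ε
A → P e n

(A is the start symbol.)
Augment with A' → A and build the canonical LR(0) collection (I0 = CLOSURE({[A' → . A]}), then GOTO on every symbol after a dot until no new states appear). It has 12 states:
  I0: { [A → . P e n], [A → . e n n], [A → . e n], [A' → . A], [P → . e +], [P → . e n P], [P → . e], [P → .] }  — shift, reduce
  I1: { [A' → A .] }  — accept
  I2: { [A → P . e n] }  — shift
  I3: { [A → e . n n], [A → e . n], [P → e . +], [P → e . n P], [P → e .] }  — shift, reduce
  I4: { [P → e + .] }  — reduce
  I5: { [A → e n . n], [A → e n .], [P → . e +], [P → . e n P], [P → . e], [P → .], [P → e n . P] }  — shift, 2 reduces
  I6: { [P → e n P .] }  — reduce
  I7: { [P → e . +], [P → e . n P], [P → e .] }  — shift, reduce
  I8: { [A → e n n .] }  — reduce
  I9: { [P → . e +], [P → . e n P], [P → . e], [P → .], [P → e n . P] }  — shift, reduce
  I10: { [A → P e . n] }  — shift
  I11: { [A → P e n .] }  — reduce

I5 contains complete items [A → e n .], [P → .] — reduce-reduce conflict.

Answer: Yes — I5: [A → e n .] vs [P → .]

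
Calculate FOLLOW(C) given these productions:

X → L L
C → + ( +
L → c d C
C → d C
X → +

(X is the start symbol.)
To compute FOLLOW(C), find every occurrence of C on a right-hand side N → α C β: add FIRST(β) \ {ε}, and if β is empty or nullable also add FOLLOW(N). Iterate to a fixed point.

In L → c d C: C is at the end, add FOLLOW(L)
In C → d C: C is at the end; this adds FOLLOW(C) to itself — nothing new

The FOLLOW sets referred to above (computed the same way, to a fixed point):
  FOLLOW(L) = { $, 'c' }

Taking the union: FOLLOW(C) = { $, 'c' }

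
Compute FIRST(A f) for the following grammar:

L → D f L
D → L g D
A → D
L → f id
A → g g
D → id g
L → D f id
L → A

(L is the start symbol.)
FIRST sets of the non-terminals involved (from the grammar, by fixed-point iteration):
  FIRST(A) = { 'f', 'g', 'id' }

To compute FIRST(A f), process the symbols left to right:
Symbol A is a non-terminal. Add FIRST(A) \ {ε} = { 'f', 'g', 'id' }
A is not nullable (ε ∉ FIRST(A)), so stop here.
FIRST(A f) = { 'f', 'g', 'id' }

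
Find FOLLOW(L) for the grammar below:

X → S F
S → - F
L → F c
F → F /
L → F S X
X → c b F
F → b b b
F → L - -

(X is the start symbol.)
In F → L - -: L is followed by '-' '-', add FIRST('-' '-') \ {ε} = { '-' }

Taking the union: FOLLOW(L) = { '-' }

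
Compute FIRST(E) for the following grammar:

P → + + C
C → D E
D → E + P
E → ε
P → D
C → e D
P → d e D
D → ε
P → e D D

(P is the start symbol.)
From E → ε:
  - ε-production, so ε ∈ FIRST(E)

Collecting: FIRST(E) = { ε }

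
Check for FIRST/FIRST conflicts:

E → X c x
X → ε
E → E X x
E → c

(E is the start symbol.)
Yes. E → X c x / E → E X x on { 'c' }; E → X c x / E → c on { 'c' }; E → E X x / E → c on { 'c' }

A FIRST/FIRST conflict occurs when two productions N → α and N → β for the same non-terminal have FIRST(α) ∩ FIRST(β) ≠ ∅ (with ε ∈ FIRST of a nullable right-hand side, so two nullable alternatives also conflict).

FIRST sets of the non-terminals at (or reachable through a nullable prefix from) the front of some alternative:
  FIRST(X) = { ε }
  FIRST(E) = { 'c' }

Productions for E:
  E → X c x: FIRST = { 'c' }
  E → E X x: FIRST = { 'c' }
  E → c: FIRST = { 'c' }
X has only one production, so no FIRST/FIRST conflict is possible there.

Conflict for E: E → X c x and E → E X x
  Overlap: { 'c' }
Conflict for E: E → X c x and E → c
  Overlap: { 'c' }
Conflict for E: E → E X x and E → c
  Overlap: { 'c' }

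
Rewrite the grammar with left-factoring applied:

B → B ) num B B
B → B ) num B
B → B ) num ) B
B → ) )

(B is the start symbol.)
Left-factoring transforms A → αβ₁ | αβ₂ into A → αA' and A' → β₁ | β₂
(α is the longest common prefix among the alternatives). Repeat until
no nonterminal has two alternatives with a common prefix.

Round 1: B has alternatives sharing prefix 'B ) num'. Introduce B': B → B ) num B'
  Add: B' → B B
  Add: B' → B
  Add: B' → ) B

Round 2: B' has alternatives sharing prefix 'B'. Introduce B'': B' → B B''
  Add: B'' → B
  Add: B'' → ε

No remaining common prefixes — done.

Resulting grammar:
B → B ) num B'
B' → B B''
B'' → B
B'' → ε
B' → ) B
B → ) )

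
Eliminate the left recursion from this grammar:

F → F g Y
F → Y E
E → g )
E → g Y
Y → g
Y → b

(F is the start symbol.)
F → Y E F'
F' → g Y F'
F' → ε
E → g )
E → g Y
Y → g
Y → b

F is directly left-recursive. The standard transformation for
  A → A α₁ | ... | A α_m | β₁ | ... | β_n
is
  A  → β₁ A' | ... | β_n A'
  A' → α₁ A' | ... | α_m A' | ε

F → Y E becomes F → Y E F'
F → F g Y becomes F' → g Y F'
Add F' → ε

Productions for other non-terminals are unchanged:
  E → g )
  E → g Y
  Y → g
  Y → b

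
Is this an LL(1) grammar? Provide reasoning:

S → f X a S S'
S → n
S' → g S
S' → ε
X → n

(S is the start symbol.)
No. Predict set conflict for S': { 'g' }

A grammar is LL(1) if for each non-terminal N with multiple productions, the predict sets of those productions are pairwise disjoint, where PREDICT(N → α) = (FIRST(α) \ {ε}) ∪ (FOLLOW(N) if α ⇒* ε).

Relevant sets:
  FOLLOW(S') = { $, 'g' }

For S:
  PREDICT(S → f X a S S') = { 'f' }
  PREDICT(S → n) = { 'n' }
For S':
  PREDICT(S' → g S) = { 'g' }
  PREDICT(S' → ε) = { $, 'g' }
X has a single production, so nothing to check there.

Conflict found: Predict set conflict for S': { 'g' }
The grammar is NOT LL(1).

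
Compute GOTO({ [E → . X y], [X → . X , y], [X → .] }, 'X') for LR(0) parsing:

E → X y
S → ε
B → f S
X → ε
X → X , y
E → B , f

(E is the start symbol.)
{ [E → X . y], [X → X . , y] }

GOTO(I, 'X') = CLOSURE({ [A → αX.β] : [A → α.Xβ] ∈ I, X = 'X' })

Items with dot before 'X', with the dot advanced:
  [E → . X y] → [E → X . y]
  [X → . X , y] → [X → X . , y]
Closure adds nothing (no advanced item has the dot before a non-terminal).

GOTO = { [E → X . y], [X → X . , y] }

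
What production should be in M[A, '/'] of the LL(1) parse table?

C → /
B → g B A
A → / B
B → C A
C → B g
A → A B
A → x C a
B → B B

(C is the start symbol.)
To find M[A, '/'], we find productions for A where '/' is in the predict set (PREDICT(N → α) = (FIRST(α) \ {ε}) ∪ (FOLLOW(N) if α ⇒* ε)).

Relevant sets:
  FIRST(A) = { '/', 'x' }

A → / B: PREDICT = { '/' }
  '/' is in predict set, so this production goes in M[A, '/']
A → A B: PREDICT = { '/', 'x' }
  '/' is in predict set, so this production goes in M[A, '/']
A → x C a: PREDICT = { 'x' }

M[A, '/'] = A → / B, A → A B  (a multiply-defined cell — the grammar is not LL(1))

Answer: A → / B, A → A B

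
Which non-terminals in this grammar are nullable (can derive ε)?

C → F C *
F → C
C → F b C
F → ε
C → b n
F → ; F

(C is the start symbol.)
{ 'F' }

ε-productions: F → ε
So F is immediately nullable.
No further non-terminal can be added: every production for the remaining non-terminals contains a terminal or a non-nullable non-terminal.
Nullable = { 'F' }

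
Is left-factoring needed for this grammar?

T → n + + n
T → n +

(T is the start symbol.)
Left-factoring is needed when two productions for the same non-terminal
share a common prefix on the right-hand side.

Productions for T:
  T → n + + n
  T → n +

Found common prefix 'n +' in productions for T

Answer: Yes, T has productions with common prefix 'n +'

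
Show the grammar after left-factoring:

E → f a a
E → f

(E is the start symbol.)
E → f E'
E' → a a
E' → ε

Left-factoring transforms A → αβ₁ | αβ₂ into A → αA' and A' → β₁ | β₂
(α is the longest common prefix among the alternatives). Repeat until
no nonterminal has two alternatives with a common prefix.

Round 1: E has alternatives sharing prefix 'f'. Introduce E': E → f E'
  Add: E' → a a
  Add: E' → ε

No remaining common prefixes — done.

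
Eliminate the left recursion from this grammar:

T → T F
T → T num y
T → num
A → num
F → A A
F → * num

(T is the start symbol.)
T → num T'
T' → F T'
T' → num y T'
T' → ε
A → num
F → A A
F → * num

T is directly left-recursive. The standard transformation for
  A → A α₁ | ... | A α_m | β₁ | ... | β_n
is
  A  → β₁ A' | ... | β_n A'
  A' → α₁ A' | ... | α_m A' | ε

T → num becomes T → num T'
T → T F becomes T' → F T'
T → T num y becomes T' → num y T'
Add T' → ε

Productions for other non-terminals are unchanged:
  A → num
  F → A A
  F → * num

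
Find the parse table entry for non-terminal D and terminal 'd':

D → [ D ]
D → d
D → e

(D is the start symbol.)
D → d

To find M[D, 'd'], we find productions for D where 'd' is in the predict set (PREDICT(N → α) = (FIRST(α) \ {ε}) ∪ (FOLLOW(N) if α ⇒* ε)).

D → [ D ]: PREDICT = { '[' }
D → d: PREDICT = { 'd' }
  'd' is in predict set, so this production goes in M[D, 'd']
D → e: PREDICT = { 'e' }

M[D, 'd'] = D → d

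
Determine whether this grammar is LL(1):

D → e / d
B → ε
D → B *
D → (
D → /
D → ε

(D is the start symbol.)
Yes, the grammar is LL(1).

Relevant sets:
  FIRST(B) = { ε }
  FOLLOW(D) = { $ }

For D:
  PREDICT(D → e '/' d) = { 'e' }
  PREDICT(D → B '*') = { '*' }
  PREDICT(D → '(') = { '(' }
  PREDICT(D → '/') = { '/' }
  PREDICT(D → ε) = { $ }
B has a single production, so nothing to check there.

All predict sets are disjoint. The grammar IS LL(1).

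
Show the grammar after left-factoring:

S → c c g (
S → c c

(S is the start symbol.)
S → c c S'
S' → g (
S' → ε

Left-factoring transforms A → αβ₁ | αβ₂ into A → αA' and A' → β₁ | β₂
(α is the longest common prefix among the alternatives). Repeat until
no nonterminal has two alternatives with a common prefix.

Round 1: S has alternatives sharing prefix 'c c'. Introduce S': S → c c S'
  Add: S' → g (
  Add: S' → ε

No remaining common prefixes — done.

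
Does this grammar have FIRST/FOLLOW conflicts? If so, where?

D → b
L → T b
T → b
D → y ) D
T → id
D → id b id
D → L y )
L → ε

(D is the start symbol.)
No FIRST/FOLLOW conflicts.

A FIRST/FOLLOW conflict occurs when a non-terminal N has a nullable alternative N → β (β ⇒* ε) and another alternative N → α with FIRST(α) ∩ FOLLOW(N) ≠ ∅: on such a lookahead the parser cannot decide between expanding α and letting N vanish via β.

Nullable non-terminals: L.
FIRST sets used below: FIRST(T) = { 'b', 'id' }

L: nullable alternative(s) L → ε; FOLLOW(L) = { 'y' }
  L → T b: FIRST \ {ε} = { 'b', 'id' } — disjoint from FOLLOW(L)
  L → ε: FIRST \ {ε} = { } — this is the only nullable alternative, skip

D, T have no nullable alternative, so no FIRST/FOLLOW check is needed there.

No FIRST/FOLLOW conflicts found.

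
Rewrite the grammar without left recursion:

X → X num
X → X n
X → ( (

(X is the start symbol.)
X → ( ( X'
X' → num X'
X' → n X'
X' → ε

X is directly left-recursive. The standard transformation for
  A → A α₁ | ... | A α_m | β₁ | ... | β_n
is
  A  → β₁ A' | ... | β_n A'
  A' → α₁ A' | ... | α_m A' | ε

X → ( ( becomes X → ( ( X'
X → X num becomes X' → num X'
X → X n becomes X' → n X'
Add X' → ε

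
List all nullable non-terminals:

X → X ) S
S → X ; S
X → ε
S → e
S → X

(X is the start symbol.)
ε-productions: X → ε
So X is immediately nullable.
S → X: every symbol on the right is nullable, so S is nullable too.
Every non-terminal is now nullable.
Nullable = { 'S', 'X' }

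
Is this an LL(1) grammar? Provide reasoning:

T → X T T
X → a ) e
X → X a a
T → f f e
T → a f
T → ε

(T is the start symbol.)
No. Predict set conflict for T: { 'a' }

A grammar is LL(1) if for each non-terminal N with multiple productions, the predict sets of those productions are pairwise disjoint, where PREDICT(N → α) = (FIRST(α) \ {ε}) ∪ (FOLLOW(N) if α ⇒* ε).

Relevant sets:
  FIRST(X) = { 'a' }
  FOLLOW(T) = { $, 'a', 'f' }

For T:
  PREDICT(T → X T T) = { 'a' }
  PREDICT(T → f f e) = { 'f' }
  PREDICT(T → a f) = { 'a' }
  PREDICT(T → ε) = { $, 'a', 'f' }
For X:
  PREDICT(X → a ')' e) = { 'a' }
  PREDICT(X → X a a) = { 'a' }

Conflict found: Predict set conflict for T: { 'a' }
The grammar is NOT LL(1).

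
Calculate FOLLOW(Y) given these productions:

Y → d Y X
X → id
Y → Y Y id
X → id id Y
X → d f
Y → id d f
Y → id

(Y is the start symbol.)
{ $, 'd', 'id' }

Y is the start symbol, so $ ∈ FOLLOW(Y).
In Y → d Y X: Y is followed by X, add FIRST(X) \ {ε} = { 'd', 'id' }
In Y → Y Y id: Y is followed by Y id, add FIRST(Y id) \ {ε} = { 'd', 'id' }
In Y → Y Y id: Y is followed by id, add FIRST(id) \ {ε} = { 'id' }
In X → id id Y: Y is at the end, add FOLLOW(X)

The FOLLOW sets referred to above (computed the same way, to a fixed point):
  FOLLOW(X) = { $, 'd', 'id' }

Taking the union: FOLLOW(Y) = { $, 'd', 'id' }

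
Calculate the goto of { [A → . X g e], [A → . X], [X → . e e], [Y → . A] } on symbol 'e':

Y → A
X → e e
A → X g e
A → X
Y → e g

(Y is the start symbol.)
GOTO(I, 'e') = CLOSURE({ [A → αX.β] : [A → α.Xβ] ∈ I, X = 'e' })

Items with dot before 'e', with the dot advanced:
  [X → . e e] → [X → e . e]
Closure adds nothing (no advanced item has the dot before a non-terminal).

GOTO = { [X → e . e] }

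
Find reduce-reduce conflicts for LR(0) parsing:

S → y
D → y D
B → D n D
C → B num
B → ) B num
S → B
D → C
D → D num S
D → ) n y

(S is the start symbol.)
Yes — I18: [B → ) B num .] vs [C → B num .]

A reduce-reduce conflict occurs when an LR(0) state has two complete items [A → α .] and [B → β .] — both call for a reduction, and with no lookahead the parser cannot choose between them.

Augment with S' → S and build the canonical LR(0) collection (I0 = CLOSURE({[S' → . S]}), then GOTO on every symbol after a dot until no new states appear). It has 19 states:
  I0: { [B → . ) B num], [B → . D n D], [C → . B num], [D → . ) n y], [D → . C], [D → . D num S], [D → . y D], [S → . B], [S → . y], [S' → . S] }  — shift
  I1: { [B → ) . B num], [B → . ) B num], [B → . D n D], [C → . B num], [D → ) . n y], [D → . ) n y], [D → . C], [D → . D num S], [D → . y D] }  — shift
  I2: { [C → B . num], [S → B .] }  — shift, reduce
  I3: { [D → C .] }  — reduce
  I4: { [B → D . n D], [D → D . num S] }  — shift
  I5: { [S' → S .] }  — accept
  I6: { [B → . ) B num], [B → . D n D], [C → . B num], [D → . ) n y], [D → . C], [D → . D num S], [D → . y D], [D → y . D], [S → y .] }  — shift, reduce
  I7: { [C → B . num] }  — shift
  I8: { [B → D . n D], [D → D . num S], [D → y D .] }  — shift, reduce
  I9: { [B → . ) B num], [B → . D n D], [C → . B num], [D → . ) n y], [D → . C], [D → . D num S], [D → . y D], [D → y . D] }  — shift
  I10: { [B → . ) B num], [B → . D n D], [B → D n . D], [C → . B num], [D → . ) n y], [D → . C], [D → . D num S], [D → . y D] }  — shift
  I11: { [B → . ) B num], [B → . D n D], [C → . B num], [D → . ) n y], [D → . C], [D → . D num S], [D → . y D], [D → D num . S], [S → . B], [S → . y] }  — shift
  I12: { [D → D num S .] }  — reduce
  I13: { [B → D . n D], [B → D n D .], [D → D . num S] }  — shift, reduce
  I14: { [C → B num .] }  — reduce
  I15: { [B → ) B . num], [C → B . num] }  — shift
  I16: { [D → ) n . y] }  — shift
  I17: { [D → ) n y .] }  — reduce
  I18: { [B → ) B num .], [C → B num .] }  — 2 reduces

I18 contains complete items [B → ) B num .], [C → B num .] — reduce-reduce conflict.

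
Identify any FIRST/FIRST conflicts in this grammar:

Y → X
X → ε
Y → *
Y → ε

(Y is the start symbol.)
FIRST sets of the non-terminals at (or reachable through a nullable prefix from) the front of some alternative:
  FIRST(X) = { ε }

Productions for Y:
  Y → X: FIRST = { ε }
  Y → *: FIRST = { '*' }
  Y → ε: FIRST = { ε }
X has only one production, so no FIRST/FIRST conflict is possible there.

Conflict for Y: Y → X and Y → ε
  Overlap: { ε }

Answer: Yes. Y → X / Y → ε on { ε }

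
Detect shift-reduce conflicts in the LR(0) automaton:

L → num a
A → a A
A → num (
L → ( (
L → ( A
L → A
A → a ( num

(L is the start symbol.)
No shift-reduce conflicts

A shift-reduce conflict occurs when an LR(0) state has both:
  - a complete (reduce) item [A → α .] (dot at the end), and
  - a shift item [B → β . c γ] (dot before a terminal).

Augment with L' → L and build the canonical LR(0) collection (I0 = CLOSURE({[L' → . L]}), then GOTO on every symbol after a dot until no new states appear). It has 14 states:
  I0: { [A → . a ( num], [A → . a A], [A → . num (], [L → . ( (], [L → . ( A], [L → . A], [L → . num a], [L' → . L] }  — shift
  I1: { [A → . a ( num], [A → . a A], [A → . num (], [L → ( . (], [L → ( . A] }  — shift
  I2: { [L → A .] }  — reduce
  I3: { [L' → L .] }  — accept
  I4: { [A → . a ( num], [A → . a A], [A → . num (], [A → a . ( num], [A → a . A] }  — shift
  I5: { [A → num . (], [L → num . a] }  — shift
  I6: { [A → num ( .] }  — reduce
  I7: { [L → num a .] }  — reduce
  I8: { [A → a ( . num] }  — shift
  I9: { [A → a A .] }  — reduce
  I10: { [A → num . (] }  — shift
  I11: { [A → a ( num .] }  — reduce
  I12: { [L → ( ( .] }  — reduce
  I13: { [L → ( A .] }  — reduce

No state contains both a complete item and a shift item.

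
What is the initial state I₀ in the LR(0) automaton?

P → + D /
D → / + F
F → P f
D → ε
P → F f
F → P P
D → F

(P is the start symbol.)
{ [F → . P P], [F → . P f], [P → . + D /], [P → . F f], [P' → . P] }

First, augment the grammar with P' → P
I₀ = CLOSURE({ [P' → . P] }):
  [P' → . P] has the dot before P: add [P → . + D /], [P → . F f]
  [P → . F f] has the dot before F: add [F → . P f], [F → . P P]
No further items can be added.

I₀ = { [F → . P P], [F → . P f], [P → . + D /], [P → . F f], [P' → . P] }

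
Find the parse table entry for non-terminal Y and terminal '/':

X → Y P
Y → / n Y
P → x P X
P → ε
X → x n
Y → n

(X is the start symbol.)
Y → / n Y

To find M[Y, '/'], we find productions for Y where '/' is in the predict set (PREDICT(N → α) = (FIRST(α) \ {ε}) ∪ (FOLLOW(N) if α ⇒* ε)).

Y → / n Y: PREDICT = { '/' }
  '/' is in predict set, so this production goes in M[Y, '/']
Y → n: PREDICT = { 'n' }

M[Y, '/'] = Y → / n Y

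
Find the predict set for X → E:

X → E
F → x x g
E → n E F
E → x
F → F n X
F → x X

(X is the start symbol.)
{ 'n', 'x' }

PREDICT(X → E) = (FIRST(RHS) \ {ε}) ∪ (FOLLOW(X) if ε ∈ FIRST(RHS), i.e. RHS ⇒* ε)
FIRST(E) = { 'n', 'x' }
FIRST(E) = { 'n', 'x' }
ε ∉ FIRST(E), so FOLLOW(X) is not added.
PREDICT(X → E) = { 'n', 'x' }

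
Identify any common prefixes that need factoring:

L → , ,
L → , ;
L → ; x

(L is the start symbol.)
Left-factoring is needed when two productions for the same non-terminal
share a common prefix on the right-hand side.

Productions for L:
  L → , ,
  L → , ;
  L → ; x

Found common prefix ',' in productions for L

Answer: Yes, L has productions with common prefix ','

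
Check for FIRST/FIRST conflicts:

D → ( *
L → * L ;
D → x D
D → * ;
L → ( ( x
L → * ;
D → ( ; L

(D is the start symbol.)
Yes. D → '(' '*' / D → '(' ';' L on { '(' }; L → '*' L ';' / L → '*' ';' on { '*' }

A FIRST/FIRST conflict occurs when two productions N → α and N → β for the same non-terminal have FIRST(α) ∩ FIRST(β) ≠ ∅ (with ε ∈ FIRST of a nullable right-hand side, so two nullable alternatives also conflict).

Productions for D:
  D → ( *: FIRST = { '(' }
  D → x D: FIRST = { 'x' }
  D → * ;: FIRST = { '*' }
  D → ( ; L: FIRST = { '(' }
Productions for L:
  L → * L ;: FIRST = { '*' }
  L → ( ( x: FIRST = { '(' }
  L → * ;: FIRST = { '*' }

Conflict for D: D → ( * and D → ( ; L
  Overlap: { '(' }
Conflict for L: L → * L ; and L → * ;
  Overlap: { '*' }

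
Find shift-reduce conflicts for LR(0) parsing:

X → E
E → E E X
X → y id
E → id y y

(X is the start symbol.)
Augment with X' → X and build the canonical LR(0) collection (I0 = CLOSURE({[X' → . X]}), then GOTO on every symbol after a dot until no new states appear). It has 11 states:
  I0: { [E → . E E X], [E → . id y y], [X → . E], [X → . y id], [X' → . X] }  — shift
  I1: { [E → . E E X], [E → . id y y], [E → E . E X], [X → E .] }  — shift, reduce
  I2: { [X' → X .] }  — accept
  I3: { [E → id . y y] }  — shift
  I4: { [X → y . id] }  — shift
  I5: { [X → y id .] }  — reduce
  I6: { [E → id y . y] }  — shift
  I7: { [E → id y y .] }  — reduce
  I8: { [E → . E E X], [E → . id y y], [E → E . E X], [E → E E . X], [X → . E], [X → . y id] }  — shift
  I9: { [E → . E E X], [E → . id y y], [E → E . E X], [E → E E . X], [X → . E], [X → . y id], [X → E .] }  — shift, reduce
  I10: { [E → E E X .] }  — reduce

I1 contains reduce item [X → E .] and shift item [E → . id y y] — shift-reduce conflict.
I9 contains reduce item [X → E .] and shift items [E → . id y y], [X → . y id] — shift-reduce conflict.

Answer: Yes — I1: [X → E .] vs [E → . id y y]; I9: [X → E .] vs [E → . id y y]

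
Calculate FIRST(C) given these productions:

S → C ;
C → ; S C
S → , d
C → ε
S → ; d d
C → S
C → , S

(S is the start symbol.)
{ ',', ';', ε }

FIRST sets of the other non-terminals involved (by the same procedure, iterated to a fixed point):
  FIRST(S) = { ',', ';' }

From C → ; S C:
  - ';' is a terminal: add ';' and stop
From C → ε:
  - ε-production, so ε ∈ FIRST(C)
From C → S:
  - S is a non-terminal: add FIRST(S) \ {ε} = { ',', ';' }
    S is not nullable, so stop
From C → , S:
  - ',' is a terminal: add ',' and stop

Collecting: FIRST(C) = { ',', ';', ε }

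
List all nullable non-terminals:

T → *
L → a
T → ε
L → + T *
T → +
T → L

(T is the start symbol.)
{ 'T' }

A non-terminal is nullable if it can derive ε (the empty string): either it has an ε-production, or it has a production whose right-hand side consists entirely of nullable non-terminals.

ε-productions: T → ε
So T is immediately nullable.
No further non-terminal can be added: every production for the remaining non-terminals contains a terminal or a non-nullable non-terminal.
Nullable = { 'T' }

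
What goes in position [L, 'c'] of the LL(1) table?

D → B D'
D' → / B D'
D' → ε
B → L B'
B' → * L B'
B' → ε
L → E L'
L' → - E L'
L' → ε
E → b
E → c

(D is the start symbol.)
L → E L'

To find M[L, 'c'], we find productions for L where 'c' is in the predict set (PREDICT(N → α) = (FIRST(α) \ {ε}) ∪ (FOLLOW(N) if α ⇒* ε)).

Relevant sets:
  FIRST(E) = { 'b', 'c' }

L → E L': PREDICT = { 'b', 'c' }
  'c' is in predict set, so this production goes in M[L, 'c']

M[L, 'c'] = L → E L'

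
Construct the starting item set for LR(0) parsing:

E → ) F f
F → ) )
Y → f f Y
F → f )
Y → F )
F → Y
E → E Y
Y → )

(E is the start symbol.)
First, augment the grammar with E' → E
I₀ = CLOSURE({ [E' → . E] }):
  [E' → . E] has the dot before E: add [E → . ) F f], [E → . E Y]
No further items can be added.

I₀ = { [E → . ) F f], [E → . E Y], [E' → . E] }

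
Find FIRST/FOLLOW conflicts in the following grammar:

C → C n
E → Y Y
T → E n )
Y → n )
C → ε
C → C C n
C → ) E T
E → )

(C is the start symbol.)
A FIRST/FOLLOW conflict occurs when a non-terminal N has a nullable alternative N → β (β ⇒* ε) and another alternative N → α with FIRST(α) ∩ FOLLOW(N) ≠ ∅: on such a lookahead the parser cannot decide between expanding α and letting N vanish via β.

Nullable non-terminals: C.
FIRST sets used below: FIRST(C) = { ')', 'n', ε }

C: nullable alternative(s) C → ε; FOLLOW(C) = { $, ')', 'n' }
  C → C n: FIRST \ {ε} = { ')', 'n' } — overlaps FOLLOW(C) on { ')', 'n' }: CONFLICT
  C → ε: FIRST \ {ε} = { } — this is the only nullable alternative, skip
  C → C C n: FIRST \ {ε} = { ')', 'n' } — overlaps FOLLOW(C) on { ')', 'n' }: CONFLICT
  C → ) E T: FIRST \ {ε} = { ')' } — overlaps FOLLOW(C) on { ')' }: CONFLICT

E, T, Y have no nullable alternative, so no FIRST/FOLLOW check is needed there.

So the grammar has 3 FIRST/FOLLOW conflicts (marked CONFLICT above).

Answer: Yes. C → C n with FOLLOW(C) on { ')', 'n' }; C → C C n with FOLLOW(C) on { ')', 'n' }; C → ')' E T with FOLLOW(C) on { ')' }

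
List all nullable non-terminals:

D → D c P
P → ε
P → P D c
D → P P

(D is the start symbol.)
{ 'D', 'P' }

A non-terminal is nullable if it can derive ε (the empty string): either it has an ε-production, or it has a production whose right-hand side consists entirely of nullable non-terminals.

ε-productions: P → ε
So P is immediately nullable.
D → P P: every symbol on the right is nullable, so D is nullable too.
Every non-terminal is now nullable.
Nullable = { 'D', 'P' }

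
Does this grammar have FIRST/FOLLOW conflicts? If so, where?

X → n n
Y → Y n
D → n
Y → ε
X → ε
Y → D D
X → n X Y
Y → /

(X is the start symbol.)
Yes. X → n n with FOLLOW(X) on { 'n' }; X → n X Y with FOLLOW(X) on { 'n' }; Y → Y n with FOLLOW(Y) on { '/', 'n' }; Y → D D with FOLLOW(Y) on { 'n' }; Y → '/' with FOLLOW(Y) on { '/' }

A FIRST/FOLLOW conflict occurs when a non-terminal N has a nullable alternative N → β (β ⇒* ε) and another alternative N → α with FIRST(α) ∩ FOLLOW(N) ≠ ∅: on such a lookahead the parser cannot decide between expanding α and letting N vanish via β.

Nullable non-terminals: X, Y.
FIRST sets used below: FIRST(Y) = { '/', 'n', ε }, FIRST(D) = { 'n' }

X: nullable alternative(s) X → ε; FOLLOW(X) = { $, '/', 'n' }
  X → n n: FIRST \ {ε} = { 'n' } — overlaps FOLLOW(X) on { 'n' }: CONFLICT
  X → ε: FIRST \ {ε} = { } — this is the only nullable alternative, skip
  X → n X Y: FIRST \ {ε} = { 'n' } — overlaps FOLLOW(X) on { 'n' }: CONFLICT

Y: nullable alternative(s) Y → ε; FOLLOW(Y) = { $, '/', 'n' }
  Y → Y n: FIRST \ {ε} = { '/', 'n' } — overlaps FOLLOW(Y) on { '/', 'n' }: CONFLICT
  Y → ε: FIRST \ {ε} = { } — this is the only nullable alternative, skip
  Y → D D: FIRST \ {ε} = { 'n' } — overlaps FOLLOW(Y) on { 'n' }: CONFLICT
  Y → /: FIRST \ {ε} = { '/' } — overlaps FOLLOW(Y) on { '/' }: CONFLICT

D has no nullable alternative, so no FIRST/FOLLOW check is needed there.

So the grammar has 5 FIRST/FOLLOW conflicts (marked CONFLICT above).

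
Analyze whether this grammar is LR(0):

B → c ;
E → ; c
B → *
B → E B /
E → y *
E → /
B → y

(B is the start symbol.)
No. Shift-reduce conflict between [B → y .] and [E → y . *]

A grammar is LR(0) if no state in the canonical LR(0) collection has:
  - both a shift item (dot before a terminal) and a complete item (shift-reduce conflict), or
  - two or more complete items (reduce-reduce conflict; the accept item [B' → B .] counts as a complete item here).

Augment with B' → B and build the canonical LR(0) collection (I0 = CLOSURE({[B' → . B]}), then GOTO on every symbol after a dot until no new states appear). It has 13 states:
  I0: { [B → . *], [B → . E B /], [B → . c ;], [B → . y], [B' → . B], [E → . /], [E → . ; c], [E → . y *] }  — shift
  I1: { [B → * .] }  — reduce
  I2: { [E → / .] }  — reduce
  I3: { [E → ; . c] }  — shift
  I4: { [B' → B .] }  — accept
  I5: { [B → . *], [B → . E B /], [B → . c ;], [B → . y], [B → E . B /], [E → . /], [E → . ; c], [E → . y *] }  — shift
  I6: { [B → c . ;] }  — shift
  I7: { [B → y .], [E → y . *] }  — shift, reduce
  I8: { [E → y * .] }  — reduce
  I9: { [B → c ; .] }  — reduce
  I10: { [B → E B . /] }  — shift
  I11: { [B → E B / .] }  — reduce
  I12: { [E → ; c .] }  — reduce

Conflict in state I7:
  Shift-reduce conflict between [B → y .] and [E → y . *]
So the grammar is NOT LR(0).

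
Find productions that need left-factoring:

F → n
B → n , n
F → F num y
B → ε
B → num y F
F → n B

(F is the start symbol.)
Yes, F has productions with common prefix 'n'

Left-factoring is needed when two productions for the same non-terminal
share a common prefix on the right-hand side.

Productions for F:
  F → n
  F → F num y
  F → n B
Productions for B:
  B → n , n
  B → ε
  B → num y F

Found common prefix 'n' in productions for F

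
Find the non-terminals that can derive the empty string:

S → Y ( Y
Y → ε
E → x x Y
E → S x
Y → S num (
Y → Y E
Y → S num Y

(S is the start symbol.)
A non-terminal is nullable if it can derive ε (the empty string): either it has an ε-production, or it has a production whose right-hand side consists entirely of nullable non-terminals.

ε-productions: Y → ε
So Y is immediately nullable.
No further non-terminal can be added: every production for the remaining non-terminals contains a terminal or a non-nullable non-terminal.
Nullable = { 'Y' }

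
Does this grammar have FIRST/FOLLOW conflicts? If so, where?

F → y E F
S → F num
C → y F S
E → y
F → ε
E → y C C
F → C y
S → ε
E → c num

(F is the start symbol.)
Yes. F → y E F with FOLLOW(F) on { 'y' }; F → C y with FOLLOW(F) on { 'y' }; S → F num with FOLLOW(S) on { 'num', 'y' }

Nullable non-terminals: F, S.
FIRST sets used below: FIRST(C) = { 'y' }, FIRST(F) = { 'y', ε }

F: nullable alternative(s) F → ε; FOLLOW(F) = { $, 'num', 'y' }
  F → y E F: FIRST \ {ε} = { 'y' } — overlaps FOLLOW(F) on { 'y' }: CONFLICT
  F → ε: FIRST \ {ε} = { } — this is the only nullable alternative, skip
  F → C y: FIRST \ {ε} = { 'y' } — overlaps FOLLOW(F) on { 'y' }: CONFLICT

S: nullable alternative(s) S → ε; FOLLOW(S) = { $, 'num', 'y' }
  S → F num: FIRST \ {ε} = { 'num', 'y' } — overlaps FOLLOW(S) on { 'num', 'y' }: CONFLICT
  S → ε: FIRST \ {ε} = { } — this is the only nullable alternative, skip

C, E have no nullable alternative, so no FIRST/FOLLOW check is needed there.

So the grammar has 3 FIRST/FOLLOW conflicts (marked CONFLICT above).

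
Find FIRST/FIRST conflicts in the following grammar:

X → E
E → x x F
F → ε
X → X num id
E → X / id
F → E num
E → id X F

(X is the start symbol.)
FIRST sets of the non-terminals at (or reachable through a nullable prefix from) the front of some alternative:
  FIRST(E) = { 'id', 'x' }
  FIRST(X) = { 'id', 'x' }

Productions for X:
  X → E: FIRST = { 'id', 'x' }
  X → X num id: FIRST = { 'id', 'x' }
Productions for E:
  E → x x F: FIRST = { 'x' }
  E → X / id: FIRST = { 'id', 'x' }
  E → id X F: FIRST = { 'id' }
Productions for F:
  F → ε: FIRST = { ε }
  F → E num: FIRST = { 'id', 'x' }

Conflict for X: X → E and X → X num id
  Overlap: { 'id', 'x' }
Conflict for E: E → x x F and E → X / id
  Overlap: { 'x' }
Conflict for E: E → X / id and E → id X F
  Overlap: { 'id' }

Answer: Yes. X → E / X → X num id on { 'id', 'x' }; E → x x F / E → X '/' id on { 'x' }; E → X '/' id / E → id X F on { 'id' }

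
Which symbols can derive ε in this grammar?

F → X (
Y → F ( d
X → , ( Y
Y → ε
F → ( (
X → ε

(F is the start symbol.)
{ 'X', 'Y' }

A non-terminal is nullable if it can derive ε (the empty string): either it has an ε-production, or it has a production whose right-hand side consists entirely of nullable non-terminals.

ε-productions: Y → ε, X → ε
So Y, X are immediately nullable.
No further non-terminal can be added: every production for the remaining non-terminals contains a terminal or a non-nullable non-terminal.
Nullable = { 'X', 'Y' }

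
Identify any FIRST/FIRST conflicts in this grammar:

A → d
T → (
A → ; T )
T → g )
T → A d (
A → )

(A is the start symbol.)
A FIRST/FIRST conflict occurs when two productions N → α and N → β for the same non-terminal have FIRST(α) ∩ FIRST(β) ≠ ∅ (with ε ∈ FIRST of a nullable right-hand side, so two nullable alternatives also conflict).

FIRST sets of the non-terminals at (or reachable through a nullable prefix from) the front of some alternative:
  FIRST(A) = { ')', ';', 'd' }

Productions for A:
  A → d: FIRST = { 'd' }
  A → ; T ): FIRST = { ';' }
  A → ): FIRST = { ')' }
Productions for T:
  T → (: FIRST = { '(' }
  T → g ): FIRST = { 'g' }
  T → A d (: FIRST = { ')', ';', 'd' }

All alternatives of each non-terminal have pairwise disjoint FIRST sets.

Answer: No FIRST/FIRST conflicts.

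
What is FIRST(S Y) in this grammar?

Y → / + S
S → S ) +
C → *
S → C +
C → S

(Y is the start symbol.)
FIRST sets of the non-terminals involved (from the grammar, by fixed-point iteration):
  FIRST(S) = { '*' }

To compute FIRST(S Y), process the symbols left to right:
Symbol S is a non-terminal. Add FIRST(S) \ {ε} = { '*' }
S is not nullable (ε ∉ FIRST(S)), so stop here.
FIRST(S Y) = { '*' }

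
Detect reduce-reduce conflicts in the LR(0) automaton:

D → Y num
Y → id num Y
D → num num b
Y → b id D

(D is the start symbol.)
No reduce-reduce conflicts

Augment with D' → D and build the canonical LR(0) collection (I0 = CLOSURE({[D' → . D]}), then GOTO on every symbol after a dot until no new states appear). It has 13 states:
  I0: { [D → . Y num], [D → . num num b], [D' → . D], [Y → . b id D], [Y → . id num Y] }  — shift
  I1: { [D' → D .] }  — accept
  I2: { [D → Y . num] }  — shift
  I3: { [Y → b . id D] }  — shift
  I4: { [Y → id . num Y] }  — shift
  I5: { [D → num . num b] }  — shift
  I6: { [D → num num . b] }  — shift
  I7: { [D → num num b .] }  — reduce
  I8: { [Y → . b id D], [Y → . id num Y], [Y → id num . Y] }  — shift
  I9: { [Y → id num Y .] }  — reduce
  I10: { [D → . Y num], [D → . num num b], [Y → . b id D], [Y → . id num Y], [Y → b id . D] }  — shift
  I11: { [Y → b id D .] }  — reduce
  I12: { [D → Y num .] }  — reduce

No state contains more than one complete item.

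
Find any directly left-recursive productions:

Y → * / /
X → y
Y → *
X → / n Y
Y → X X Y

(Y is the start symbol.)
Direct left recursion occurs when N → N α for some non-terminal N (the right-hand side begins with the left-hand side itself).

Y → * / /: starts with '*'
X → y: starts with y
Y → *: starts with '*'
X → / n Y: starts with '/'
Y → X X Y: starts with X

No direct left recursion found.

Answer: No direct left recursion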